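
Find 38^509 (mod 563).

354

509 in binary is 111111101, i.e. 509 = 256 + 128 + 64 + 32 + 16 + 8 + 4 + 1.
38^1 ≡ 38 (mod 563)
38^2 ≡ 38^2 = 1444 ≡ 318 (mod 563)
38^4 ≡ 318^2 = 101124 ≡ 347 (mod 563)
38^8 ≡ 347^2 = 120409 ≡ 490 (mod 563)
38^16 ≡ 490^2 = 240100 ≡ 262 (mod 563)
38^32 ≡ 262^2 = 68644 ≡ 521 (mod 563)
38^64 ≡ 521^2 = 271441 ≡ 75 (mod 563)
38^128 ≡ 75^2 = 5625 ≡ 558 (mod 563)
38^256 ≡ 558^2 = 311364 ≡ 25 (mod 563)
38^509 = 38^256 * 38^128 * 38^64 * 38^32 * 38^16 * 38^8 * 38^4 * 38^1 ≡ 25 * 558 * 75 * 521 * 262 * 490 * 347 * 38 (mod 563).
Accumulate the product:
25 * 558 = 13950 ≡ 438
438 * 75 = 32850 ≡ 196
196 * 521 = 102116 ≡ 213
213 * 262 = 55806 ≡ 69
69 * 490 = 33810 ≡ 30
30 * 347 = 10410 ≡ 276
276 * 38 = 10488 ≡ 354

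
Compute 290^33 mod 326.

33 in binary is 100001, i.e. 33 = 32 + 1.
290^1 ≡ 290 (mod 326)
290^2 ≡ 290^2 = 84100 ≡ 318 (mod 326)
290^4 ≡ 318^2 = 101124 ≡ 64 (mod 326)
290^8 ≡ 64^2 = 4096 ≡ 184 (mod 326)
290^16 ≡ 184^2 = 33856 ≡ 278 (mod 326)
290^32 ≡ 278^2 = 77284 ≡ 22 (mod 326)
290^33 = 290^32 * 290^1 ≡ 22 * 290 (mod 326).
22 * 290 = 6380 ≡ 186 (mod 326).

186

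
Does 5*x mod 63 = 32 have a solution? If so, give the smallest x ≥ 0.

19

gcd(5, 63) = 1, so a unique solution mod 63 exists.
5⁻¹ ≡ 38 (mod 63).
x ≡ 38*32 ≡ 19 (mod 63).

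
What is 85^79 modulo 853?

Compute successive squares:
79 in binary is 1001111, i.e. 79 = 64 + 8 + 4 + 2 + 1.
85^1 ≡ 85 (mod 853)
85^2 ≡ 85^2 = 7225 ≡ 401 (mod 853)
85^4 ≡ 401^2 = 160801 ≡ 437 (mod 853)
85^8 ≡ 437^2 = 190969 ≡ 750 (mod 853)
85^16 ≡ 750^2 = 562500 ≡ 373 (mod 853)
85^32 ≡ 373^2 = 139129 ≡ 90 (mod 853)
85^64 ≡ 90^2 = 8100 ≡ 423 (mod 853)
85^79 = 85^64 × 85^8 × 85^4 × 85^2 × 85^1 ≡ 423 × 750 × 437 × 401 × 85 (mod 853).
Accumulate the product:
423 × 750 = 317250 ≡ 787
787 × 437 = 343919 ≡ 160
160 × 401 = 64160 ≡ 185
185 × 85 = 15725 ≡ 371

371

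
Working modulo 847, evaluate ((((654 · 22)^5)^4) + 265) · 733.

40

654 · 22 = 14388 ≡ 836 (mod 847)
(836)^5 ≡ 726 (mod 847)
(726)^4 ≡ 121 (mod 847)
121 + 265 = 386
386 · 733 = 282938 ≡ 40 (mod 847)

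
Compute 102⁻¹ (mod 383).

184

By the extended Euclidean algorithm:
383 = 3×102 + 77
102 = 1×77 + 25
77 = 3×25 + 2
25 = 12×2 + 1
2 = 2×1 + 0
gcd(102, 383) = 1, so the inverse exists.
Back-substitute for 1:
1 = 1×25 − 12×2
  = −12×77 + 37×25
  = 37×102 − 49×77
  = −49×383 + 184×102
So 102⁻¹ ≡ 184 (mod 383).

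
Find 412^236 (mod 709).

227

412^1 ≡ 412 (mod 709)
412^2 ≡ 412^2 = 169744 ≡ 293 (mod 709)
412^4 ≡ 293^2 = 85849 ≡ 60 (mod 709)
412^8 ≡ 60^2 = 3600 ≡ 55 (mod 709)
412^16 ≡ 55^2 = 3025 ≡ 189 (mod 709)
412^32 ≡ 189^2 = 35721 ≡ 271 (mod 709)
412^64 ≡ 271^2 = 73441 ≡ 414 (mod 709)
412^128 ≡ 414^2 = 171396 ≡ 527 (mod 709)
412^236 = 412^128 * 412^64 * 412^32 * 412^8 * 412^4 ≡ 527 * 414 * 271 * 55 * 60 (mod 709).
Accumulate the product:
527 * 414 = 218178 ≡ 515
515 * 271 = 139565 ≡ 601
601 * 55 = 33055 ≡ 441
441 * 60 = 26460 ≡ 227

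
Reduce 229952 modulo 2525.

177

229952 = 91*2525 + 177, so 229952 ≡ 177 (mod 2525).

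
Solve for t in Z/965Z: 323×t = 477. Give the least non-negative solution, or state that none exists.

599

gcd(323, 965) = 1, so a unique solution mod 965 exists.
323⁻¹ ≡ 242 (mod 965).
t ≡ 242×477 ≡ 599 (mod 965).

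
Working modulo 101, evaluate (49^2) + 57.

34

(49)^2 ≡ 78 (mod 101)
78 + 57 = 135 ≡ 34 (mod 101)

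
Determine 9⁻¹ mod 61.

34

Run the extended Euclidean algorithm:
61 = 6*9 + 7
9 = 1*7 + 2
7 = 3*2 + 1
2 = 2*1 + 0
gcd(9, 61) = 1, so the inverse exists.
Back-substitute for 1:
1 = 1*7 − 3*2
  = −3*9 + 4*7
  = 4*61 − 27*9
So 9⁻¹ ≡ −27 ≡ 34 (mod 61).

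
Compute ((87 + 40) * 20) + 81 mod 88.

69

87 + 40 = 127 ≡ 39 (mod 88)
39 * 20 = 780 ≡ 76 (mod 88)
76 + 81 = 157 ≡ 69 (mod 88)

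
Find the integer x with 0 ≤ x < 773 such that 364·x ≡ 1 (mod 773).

584

773 = 2·364 + 45
364 = 8·45 + 4
45 = 11·4 + 1
4 = 4·1 + 0
gcd(364, 773) = 1, so the inverse exists.
Back-substitute for 1:
1 = 1·45 − 11·4
  = −11·364 + 89·45
  = 89·773 − 189·364
So 364⁻¹ ≡ −189 ≡ 584 (mod 773).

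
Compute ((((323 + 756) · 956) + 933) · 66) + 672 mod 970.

323 + 756 = 1079 ≡ 109 (mod 970)
109 · 956 = 104204 ≡ 414 (mod 970)
414 + 933 = 1347 ≡ 377 (mod 970)
377 · 66 = 24882 ≡ 632 (mod 970)
632 + 672 = 1304 ≡ 334 (mod 970)

334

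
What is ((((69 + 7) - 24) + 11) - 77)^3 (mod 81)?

69 + 7 = 76
76 - 24 = 52
52 + 11 = 63
63 - 77 = -14 ≡ 67 (mod 81)
(67)^3 ≡ 10 (mod 81)

10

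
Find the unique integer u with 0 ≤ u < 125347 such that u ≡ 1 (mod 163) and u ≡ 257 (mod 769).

163⁻¹ mod 769: 163*184 ≡ 1 (mod 769), so 163⁻¹ ≡ 184.
u = 1 + 163*((257 − 1)*184 mod 769) = 1 + 163*195 = 31786.

31786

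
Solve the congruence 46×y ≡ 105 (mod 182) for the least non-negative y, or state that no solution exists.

gcd(46, 182) = 2, and 2 does not divide 105.
So the congruence has no solution.

no solution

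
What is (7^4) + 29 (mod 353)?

312

(7)^4 ≡ 283 (mod 353)
283 + 29 = 312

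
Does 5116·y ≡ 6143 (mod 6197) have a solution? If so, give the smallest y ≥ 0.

3239

gcd(5116, 6197) = 1, so a unique solution mod 6197 exists.
5116⁻¹ ≡ 2809 (mod 6197).
y ≡ 2809·6143 ≡ 3239 (mod 6197).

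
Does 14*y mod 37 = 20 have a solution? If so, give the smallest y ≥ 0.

gcd(14, 37) = 1, so a unique solution mod 37 exists.
14⁻¹ ≡ 8 (mod 37).
y ≡ 8*20 ≡ 12 (mod 37).

12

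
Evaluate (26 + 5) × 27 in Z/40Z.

26 + 5 = 31
31 × 27 = 837 ≡ 37 (mod 40)

37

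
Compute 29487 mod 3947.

1858

29487 = 7×3947 + 1858, so 29487 ≡ 1858 (mod 3947).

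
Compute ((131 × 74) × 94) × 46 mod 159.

131 × 74 = 9694 ≡ 154 (mod 159)
154 × 94 = 14476 ≡ 7 (mod 159)
7 × 46 = 322 ≡ 4 (mod 159)

4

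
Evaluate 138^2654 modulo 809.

297

By square-and-multiply:
138^1 ≡ 138 (mod 809)
138^2 ≡ 138^2 = 19044 ≡ 437 (mod 809)
138^4 ≡ 437^2 = 190969 ≡ 45 (mod 809)
138^8 ≡ 45^2 = 2025 ≡ 407 (mod 809)
138^16 ≡ 407^2 = 165649 ≡ 613 (mod 809)
138^32 ≡ 613^2 = 375769 ≡ 393 (mod 809)
138^64 ≡ 393^2 = 154449 ≡ 739 (mod 809)
138^128 ≡ 739^2 = 546121 ≡ 46 (mod 809)
138^256 ≡ 46^2 = 2116 ≡ 498 (mod 809)
138^512 ≡ 498^2 = 248004 ≡ 450 (mod 809)
138^1024 ≡ 450^2 = 202500 ≡ 250 (mod 809)
138^2048 ≡ 250^2 = 62500 ≡ 207 (mod 809)
138^2654 = 138^2048 · 138^512 · 138^64 · 138^16 · 138^8 · 138^4 · 138^2 ≡ 207 · 450 · 739 · 613 · 407 · 45 · 437 (mod 809).
Accumulate the product:
207 · 450 = 93150 ≡ 115
115 · 739 = 84985 ≡ 40
40 · 613 = 24520 ≡ 250
250 · 407 = 101750 ≡ 625
625 · 45 = 28125 ≡ 619
619 · 437 = 270503 ≡ 297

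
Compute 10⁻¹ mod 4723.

1417

Run the extended Euclidean algorithm:
4723 = 472*10 + 3
10 = 3*3 + 1
3 = 3*1 + 0
gcd(10, 4723) = 1, so the inverse exists.
Bézout: 1 = −3*4723 + 1417*10.
So 10⁻¹ ≡ 1417 (mod 4723).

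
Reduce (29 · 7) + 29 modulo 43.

17

29 · 7 = 203 ≡ 31 (mod 43)
31 + 29 = 60 ≡ 17 (mod 43)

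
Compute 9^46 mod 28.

9

By square-and-multiply:
46 in binary is 101110, i.e. 46 = 32 + 8 + 4 + 2.
9^1 ≡ 9 (mod 28)
9^2 ≡ 9^2 = 81 ≡ 25 (mod 28)
9^4 ≡ 25^2 = 625 ≡ 9 (mod 28)
9^8 ≡ 9^2 = 81 ≡ 25 (mod 28)
9^16 ≡ 25^2 = 625 ≡ 9 (mod 28)
9^32 ≡ 9^2 = 81 ≡ 25 (mod 28)
9^46 = 9^32 * 9^8 * 9^4 * 9^2 ≡ 25 * 25 * 9 * 25 (mod 28).
Accumulate the product:
25 * 25 = 625 ≡ 9
9 * 9 = 81 ≡ 25
25 * 25 = 625 ≡ 9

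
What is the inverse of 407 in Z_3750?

By the extended Euclidean algorithm:
3750 = 9·407 + 87
407 = 4·87 + 59
87 = 1·59 + 28
59 = 2·28 + 3
28 = 9·3 + 1
3 = 3·1 + 0
gcd(407, 3750) = 1, so the inverse exists.
Back-substitute for 1:
1 = 1·28 − 9·3
  = −9·59 + 19·28
  = 19·87 − 28·59
  = −28·407 + 131·87
  = 131·3750 − 1207·407
So 407⁻¹ ≡ −1207 ≡ 2543 (mod 3750).

2543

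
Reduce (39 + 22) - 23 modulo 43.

39 + 22 = 61 ≡ 18 (mod 43)
18 - 23 = -5 ≡ 38 (mod 43)

38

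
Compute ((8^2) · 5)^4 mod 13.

1

(8)^2 ≡ 12 (mod 13)
12 · 5 = 60 ≡ 8 (mod 13)
(8)^4 ≡ 1 (mod 13)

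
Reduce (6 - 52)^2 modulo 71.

57

6 - 52 = -46 ≡ 25 (mod 71)
(25)^2 ≡ 57 (mod 71)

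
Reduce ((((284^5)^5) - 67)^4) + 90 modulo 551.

405

(284)^5 ≡ 170 (mod 551)
(170)^5 ≡ 455 (mod 551)
455 - 67 = 388
(388)^4 ≡ 315 (mod 551)
315 + 90 = 405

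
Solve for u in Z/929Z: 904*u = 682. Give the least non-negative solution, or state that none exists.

270

gcd(904, 929) = 1, so a unique solution mod 929 exists.
904⁻¹ ≡ 706 (mod 929).
u ≡ 706*682 ≡ 270 (mod 929).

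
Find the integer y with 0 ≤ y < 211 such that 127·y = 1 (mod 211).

211 = 1×127 + 84
127 = 1×84 + 43
84 = 1×43 + 41
43 = 1×41 + 2
41 = 20×2 + 1
2 = 2×1 + 0
gcd(127, 211) = 1, so the inverse exists.
Bézout: 1 = 62×211 − 103×127.
So 127⁻¹ ≡ −103 ≡ 108 (mod 211).

108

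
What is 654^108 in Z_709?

336

Using repeated squaring:
108 in binary is 1101100, i.e. 108 = 64 + 32 + 8 + 4.
654^1 ≡ 654 (mod 709)
654^2 ≡ 654^2 = 427716 ≡ 189 (mod 709)
654^4 ≡ 189^2 = 35721 ≡ 271 (mod 709)
654^8 ≡ 271^2 = 73441 ≡ 414 (mod 709)
654^16 ≡ 414^2 = 171396 ≡ 527 (mod 709)
654^32 ≡ 527^2 = 277729 ≡ 510 (mod 709)
654^64 ≡ 510^2 = 260100 ≡ 606 (mod 709)
654^108 = 654^64 * 654^32 * 654^8 * 654^4 ≡ 606 * 510 * 414 * 271 (mod 709).
Accumulate the product:
606 * 510 = 309060 ≡ 645
645 * 414 = 267030 ≡ 446
446 * 271 = 120866 ≡ 336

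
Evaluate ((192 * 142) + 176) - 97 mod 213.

192 * 142 = 27264 ≡ 0 (mod 213)
0 + 176 = 176
176 - 97 = 79

79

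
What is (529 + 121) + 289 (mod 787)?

529 + 121 = 650
650 + 289 = 939 ≡ 152 (mod 787)

152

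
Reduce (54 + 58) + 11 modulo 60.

54 + 58 = 112 ≡ 52 (mod 60)
52 + 11 = 63 ≡ 3 (mod 60)

3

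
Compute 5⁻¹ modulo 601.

481

Apply the Euclidean algorithm and back-substitute:
601 = 120×5 + 1
5 = 5×1 + 0
gcd(5, 601) = 1, so the inverse exists.
Bézout: 1 = 1×601 − 120×5.
So 5⁻¹ ≡ −120 ≡ 481 (mod 601).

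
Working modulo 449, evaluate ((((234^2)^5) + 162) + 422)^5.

(234)^2 ≡ 427 (mod 449)
(427)^5 ≡ 439 (mod 449)
439 + 162 = 601 ≡ 152 (mod 449)
152 + 422 = 574 ≡ 125 (mod 449)
(125)^5 ≡ 5 (mod 449)

5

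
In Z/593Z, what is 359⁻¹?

408

593 = 1·359 + 234
359 = 1·234 + 125
234 = 1·125 + 109
125 = 1·109 + 16
109 = 6·16 + 13
16 = 1·13 + 3
13 = 4·3 + 1
3 = 3·1 + 0
gcd(359, 593) = 1, so the inverse exists.
Bézout: 1 = 112·593 − 185·359.
So 359⁻¹ ≡ −185 ≡ 408 (mod 593).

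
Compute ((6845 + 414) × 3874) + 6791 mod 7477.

7160

6845 + 414 = 7259
7259 × 3874 = 28121366 ≡ 369 (mod 7477)
369 + 6791 = 7160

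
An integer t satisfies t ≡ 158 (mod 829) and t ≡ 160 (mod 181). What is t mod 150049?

83058

829⁻¹ mod 181: 829*50 ≡ 1 (mod 181), so 829⁻¹ ≡ 50.
t = 158 + 829*((160 − 158)*50 mod 181) = 158 + 829*100 = 83058.
Check: 83058 mod 829 = 158, 83058 mod 181 = 160. ✓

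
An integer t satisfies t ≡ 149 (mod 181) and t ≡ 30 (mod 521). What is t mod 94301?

61508

181⁻¹ mod 521: 181·308 ≡ 1 (mod 521), so 181⁻¹ ≡ 308.
t = 149 + 181·((30 − 149)·308 mod 521) = 149 + 181·339 = 61508.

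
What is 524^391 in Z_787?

Compute successive squares:
524^1 ≡ 524 (mod 787)
524^2 ≡ 524^2 = 274576 ≡ 700 (mod 787)
524^4 ≡ 700^2 = 490000 ≡ 486 (mod 787)
524^8 ≡ 486^2 = 236196 ≡ 96 (mod 787)
524^16 ≡ 96^2 = 9216 ≡ 559 (mod 787)
524^32 ≡ 559^2 = 312481 ≡ 42 (mod 787)
524^64 ≡ 42^2 = 1764 ≡ 190 (mod 787)
524^128 ≡ 190^2 = 36100 ≡ 685 (mod 787)
524^256 ≡ 685^2 = 469225 ≡ 173 (mod 787)
524^391 = 524^256 * 524^128 * 524^4 * 524^2 * 524^1 ≡ 173 * 685 * 486 * 700 * 524 (mod 787).
Accumulate the product:
173 * 685 = 118505 ≡ 455
455 * 486 = 221130 ≡ 770
770 * 700 = 539000 ≡ 692
692 * 524 = 362608 ≡ 588

588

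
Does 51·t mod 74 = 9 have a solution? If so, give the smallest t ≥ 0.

gcd(51, 74) = 1, so a unique solution mod 74 exists.
51⁻¹ ≡ 45 (mod 74).
t ≡ 45·9 ≡ 35 (mod 74).

35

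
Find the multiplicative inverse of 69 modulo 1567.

1567 = 22*69 + 49
69 = 1*49 + 20
49 = 2*20 + 9
20 = 2*9 + 2
9 = 4*2 + 1
2 = 2*1 + 0
gcd(69, 1567) = 1, so the inverse exists.
Bézout: 1 = 31*1567 − 704*69.
So 69⁻¹ ≡ −704 ≡ 863 (mod 1567).

863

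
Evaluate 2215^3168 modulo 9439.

Compute successive squares:
3168 in binary is 110001100000, i.e. 3168 = 2048 + 1024 + 64 + 32.
2215^1 ≡ 2215 (mod 9439)
2215^2 ≡ 2215^2 = 4906225 ≡ 7384 (mod 9439)
2215^4 ≡ 7384^2 = 54523456 ≡ 3792 (mod 9439)
2215^8 ≡ 3792^2 = 14379264 ≡ 3667 (mod 9439)
2215^16 ≡ 3667^2 = 13446889 ≡ 5753 (mod 9439)
2215^32 ≡ 5753^2 = 33097009 ≡ 3875 (mod 9439)
2215^64 ≡ 3875^2 = 15015625 ≡ 7615 (mod 9439)
2215^128 ≡ 7615^2 = 57988225 ≡ 4448 (mod 9439)
2215^256 ≡ 4448^2 = 19784704 ≡ 560 (mod 9439)
2215^512 ≡ 560^2 = 313600 ≡ 2113 (mod 9439)
2215^1024 ≡ 2113^2 = 4464769 ≡ 122 (mod 9439)
2215^2048 ≡ 122^2 = 14884 ≡ 5445 (mod 9439)
2215^3168 = 2215^2048 × 2215^1024 × 2215^64 × 2215^32 ≡ 5445 × 122 × 7615 × 3875 (mod 9439).
Accumulate the product:
5445 × 122 = 664290 ≡ 3560
3560 × 7615 = 27109400 ≡ 592
592 × 3875 = 2294000 ≡ 323

323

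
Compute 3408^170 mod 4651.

4041

170 in binary is 10101010, i.e. 170 = 128 + 32 + 8 + 2.
3408^1 ≡ 3408 (mod 4651)
3408^2 ≡ 3408^2 = 11614464 ≡ 917 (mod 4651)
3408^4 ≡ 917^2 = 840889 ≡ 3709 (mod 4651)
3408^8 ≡ 3709^2 = 13756681 ≡ 3674 (mod 4651)
3408^16 ≡ 3674^2 = 13498276 ≡ 1074 (mod 4651)
3408^32 ≡ 1074^2 = 1153476 ≡ 28 (mod 4651)
3408^64 ≡ 28^2 = 784 (mod 4651)
3408^128 ≡ 784^2 = 614656 ≡ 724 (mod 4651)
3408^170 = 3408^128 * 3408^32 * 3408^8 * 3408^2 ≡ 724 * 28 * 3674 * 917 (mod 4651).
Accumulate the product:
724 * 28 = 20272 ≡ 1668
1668 * 3674 = 6128232 ≡ 2865
2865 * 917 = 2627205 ≡ 4041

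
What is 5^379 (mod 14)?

5

By square-and-multiply:
379 in binary is 101111011, i.e. 379 = 256 + 64 + 32 + 16 + 8 + 2 + 1.
5^1 ≡ 5 (mod 14)
5^2 ≡ 5^2 = 25 ≡ 11 (mod 14)
5^4 ≡ 11^2 = 121 ≡ 9 (mod 14)
5^8 ≡ 9^2 = 81 ≡ 11 (mod 14)
5^16 ≡ 11^2 = 121 ≡ 9 (mod 14)
5^32 ≡ 9^2 = 81 ≡ 11 (mod 14)
5^64 ≡ 11^2 = 121 ≡ 9 (mod 14)
5^128 ≡ 9^2 = 81 ≡ 11 (mod 14)
5^256 ≡ 11^2 = 121 ≡ 9 (mod 14)
5^379 = 5^256 * 5^64 * 5^32 * 5^16 * 5^8 * 5^2 * 5^1 ≡ 9 * 9 * 11 * 9 * 11 * 11 * 5 (mod 14).
Accumulate the product:
9 * 9 = 81 ≡ 11
11 * 11 = 121 ≡ 9
9 * 9 = 81 ≡ 11
11 * 11 = 121 ≡ 9
9 * 11 = 99 ≡ 1
1 * 5 = 5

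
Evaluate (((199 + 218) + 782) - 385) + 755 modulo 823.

199 + 218 = 417
417 + 782 = 1199 ≡ 376 (mod 823)
376 - 385 = -9 ≡ 814 (mod 823)
814 + 755 = 1569 ≡ 746 (mod 823)

746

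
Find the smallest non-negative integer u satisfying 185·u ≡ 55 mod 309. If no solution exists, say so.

17

gcd(185, 309) = 1, so a unique solution mod 309 exists.
185⁻¹ ≡ 152 (mod 309).
u ≡ 152·55 ≡ 17 (mod 309).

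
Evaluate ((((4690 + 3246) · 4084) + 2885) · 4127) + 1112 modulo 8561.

5180

4690 + 3246 = 7936
7936 · 4084 = 32410624 ≡ 7239 (mod 8561)
7239 + 2885 = 10124 ≡ 1563 (mod 8561)
1563 · 4127 = 6450501 ≡ 4068 (mod 8561)
4068 + 1112 = 5180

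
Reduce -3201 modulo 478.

-3201 = -7×478 + 145, so -3201 ≡ 145 (mod 478).

145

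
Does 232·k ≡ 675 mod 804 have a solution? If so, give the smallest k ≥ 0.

gcd(232, 804) = 4, and 4 does not divide 675.
So the congruence has no solution.

no solution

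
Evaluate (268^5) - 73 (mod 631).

(268)^5 ≡ 91 (mod 631)
91 - 73 = 18

18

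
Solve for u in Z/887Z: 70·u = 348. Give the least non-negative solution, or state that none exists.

gcd(70, 887) = 1, so a unique solution mod 887 exists.
70⁻¹ ≡ 849 (mod 887).
u ≡ 849·348 ≡ 81 (mod 887).

81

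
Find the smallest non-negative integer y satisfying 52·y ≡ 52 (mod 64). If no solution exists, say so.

gcd(52, 64) = 4, and 4 | 52, so solutions exist.
Divide through by 4: 13·y ≡ 13 (mod 16).
13⁻¹ ≡ 5 (mod 16).
y ≡ 5·13 ≡ 1 (mod 16).
The smallest non-negative solution is y = 1.

1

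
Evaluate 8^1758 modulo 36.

Using repeated squaring:
1758 in binary is 11011011110, i.e. 1758 = 1024 + 512 + 128 + 64 + 16 + 8 + 4 + 2.
8^1 ≡ 8 (mod 36)
8^2 ≡ 8^2 = 64 ≡ 28 (mod 36)
8^4 ≡ 28^2 = 784 ≡ 28 (mod 36)
8^8 ≡ 28^2 = 784 ≡ 28 (mod 36)
8^16 ≡ 28^2 = 784 ≡ 28 (mod 36)
8^32 ≡ 28^2 = 784 ≡ 28 (mod 36)
8^64 ≡ 28^2 = 784 ≡ 28 (mod 36)
8^128 ≡ 28^2 = 784 ≡ 28 (mod 36)
8^256 ≡ 28^2 = 784 ≡ 28 (mod 36)
8^512 ≡ 28^2 = 784 ≡ 28 (mod 36)
8^1024 ≡ 28^2 = 784 ≡ 28 (mod 36)
8^1758 = 8^1024 × 8^512 × 8^128 × 8^64 × 8^16 × 8^8 × 8^4 × 8^2 ≡ 28 × 28 × 28 × 28 × 28 × 28 × 28 × 28 (mod 36).
Accumulate the product:
28 × 28 = 784 ≡ 28
28 × 28 = 784 ≡ 28
28 × 28 = 784 ≡ 28
28 × 28 = 784 ≡ 28
28 × 28 = 784 ≡ 28
28 × 28 = 784 ≡ 28
28 × 28 = 784 ≡ 28

28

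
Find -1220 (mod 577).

-1220 = -3*577 + 511, so -1220 ≡ 511 (mod 577).

511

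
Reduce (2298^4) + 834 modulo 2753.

504

(2298)^4 ≡ 2423 (mod 2753)
2423 + 834 = 3257 ≡ 504 (mod 2753)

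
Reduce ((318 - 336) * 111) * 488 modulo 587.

570

318 - 336 = -18 ≡ 569 (mod 587)
569 * 111 = 63159 ≡ 350 (mod 587)
350 * 488 = 170800 ≡ 570 (mod 587)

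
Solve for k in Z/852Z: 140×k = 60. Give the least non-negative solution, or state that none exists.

gcd(140, 852) = 4, and 4 | 60, so solutions exist.
Divide through by 4: 35×k = 15 (mod 213).
35⁻¹ ≡ 140 (mod 213).
k ≡ 140×15 ≡ 183 (mod 213).
The smallest non-negative solution is k = 183.

183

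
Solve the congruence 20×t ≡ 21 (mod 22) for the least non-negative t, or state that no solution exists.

no solution

gcd(20, 22) = 2, and 2 does not divide 21.
So the congruence has no solution.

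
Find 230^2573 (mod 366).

74

By square-and-multiply:
2573 in binary is 101000001101, i.e. 2573 = 2048 + 512 + 8 + 4 + 1.
230^1 ≡ 230 (mod 366)
230^2 ≡ 230^2 = 52900 ≡ 196 (mod 366)
230^4 ≡ 196^2 = 38416 ≡ 352 (mod 366)
230^8 ≡ 352^2 = 123904 ≡ 196 (mod 366)
230^16 ≡ 196^2 = 38416 ≡ 352 (mod 366)
230^32 ≡ 352^2 = 123904 ≡ 196 (mod 366)
230^64 ≡ 196^2 = 38416 ≡ 352 (mod 366)
230^128 ≡ 352^2 = 123904 ≡ 196 (mod 366)
230^256 ≡ 196^2 = 38416 ≡ 352 (mod 366)
230^512 ≡ 352^2 = 123904 ≡ 196 (mod 366)
230^1024 ≡ 196^2 = 38416 ≡ 352 (mod 366)
230^2048 ≡ 352^2 = 123904 ≡ 196 (mod 366)
230^2573 = 230^2048 · 230^512 · 230^8 · 230^4 · 230^1 ≡ 196 · 196 · 196 · 352 · 230 (mod 366).
Accumulate the product:
196 · 196 = 38416 ≡ 352
352 · 196 = 68992 ≡ 184
184 · 352 = 64768 ≡ 352
352 · 230 = 80960 ≡ 74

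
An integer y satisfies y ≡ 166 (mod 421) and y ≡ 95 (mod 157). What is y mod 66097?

421⁻¹ mod 157: 421·135 ≡ 1 (mod 157), so 421⁻¹ ≡ 135.
y = 166 + 421·((95 − 166)·135 mod 157) = 166 + 421·149 = 62895.

62895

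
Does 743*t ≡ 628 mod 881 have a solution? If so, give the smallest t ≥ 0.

gcd(743, 881) = 1, so a unique solution mod 881 exists.
743⁻¹ ≡ 798 (mod 881).
t ≡ 798*628 ≡ 736 (mod 881).

736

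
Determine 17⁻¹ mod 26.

By the extended Euclidean algorithm:
26 = 1*17 + 9
17 = 1*9 + 8
9 = 1*8 + 1
8 = 8*1 + 0
gcd(17, 26) = 1, so the inverse exists.
Bézout: 1 = 2*26 − 3*17.
So 17⁻¹ ≡ −3 ≡ 23 (mod 26).

23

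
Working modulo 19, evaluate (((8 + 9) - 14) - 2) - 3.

17

8 + 9 = 17
17 - 14 = 3
3 - 2 = 1
1 - 3 = -2 ≡ 17 (mod 19)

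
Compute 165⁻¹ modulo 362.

362 = 2×165 + 32
165 = 5×32 + 5
32 = 6×5 + 2
5 = 2×2 + 1
2 = 2×1 + 0
gcd(165, 362) = 1, so the inverse exists.
Bézout: 1 = −67×362 + 147×165.
So 165⁻¹ ≡ 147 (mod 362).

147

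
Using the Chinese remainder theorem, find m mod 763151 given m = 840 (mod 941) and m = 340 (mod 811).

941⁻¹ mod 811: 941×680 ≡ 1 (mod 811), so 941⁻¹ ≡ 680.
m = 840 + 941×((340 − 840)×680 mod 811) = 840 + 941×620 = 584260.
Check: 584260 mod 941 = 840, 584260 mod 811 = 340. ✓

584260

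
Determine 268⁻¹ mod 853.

557

853 = 3·268 + 49
268 = 5·49 + 23
49 = 2·23 + 3
23 = 7·3 + 2
3 = 1·2 + 1
2 = 2·1 + 0
gcd(268, 853) = 1, so the inverse exists.
Back-substitute for 1:
1 = 1·3 − 1·2
  = −1·23 + 8·3
  = 8·49 − 17·23
  = −17·268 + 93·49
  = 93·853 − 296·268
So 268⁻¹ ≡ −296 ≡ 557 (mod 853).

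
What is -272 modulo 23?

-272 = -12*23 + 4, so -272 ≡ 4 (mod 23).

4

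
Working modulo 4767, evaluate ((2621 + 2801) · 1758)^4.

2621 + 2801 = 5422 ≡ 655 (mod 4767)
655 · 1758 = 1151490 ≡ 2643 (mod 4767)
(2643)^4 ≡ 711 (mod 4767)

711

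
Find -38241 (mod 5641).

-38241 = -7×5641 + 1246, so -38241 ≡ 1246 (mod 5641).

1246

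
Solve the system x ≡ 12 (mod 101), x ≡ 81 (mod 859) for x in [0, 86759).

101⁻¹ mod 859: 101*842 ≡ 1 (mod 859), so 101⁻¹ ≡ 842.
x = 12 + 101*((81 − 12)*842 mod 859) = 12 + 101*545 = 55057.
Check: 55057 mod 101 = 12, 55057 mod 859 = 81. ✓

55057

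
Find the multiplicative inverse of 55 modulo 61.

Run the extended Euclidean algorithm:
61 = 1*55 + 6
55 = 9*6 + 1
6 = 6*1 + 0
gcd(55, 61) = 1, so the inverse exists.
Bézout: 1 = −9*61 + 10*55.
So 55⁻¹ ≡ 10 (mod 61).

10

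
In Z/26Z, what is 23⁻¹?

17

Apply the Euclidean algorithm and back-substitute:
26 = 1·23 + 3
23 = 7·3 + 2
3 = 1·2 + 1
2 = 2·1 + 0
gcd(23, 26) = 1, so the inverse exists.
Back-substitute for 1:
1 = 1·3 − 1·2
  = −1·23 + 8·3
  = 8·26 − 9·23
So 23⁻¹ ≡ −9 ≡ 17 (mod 26).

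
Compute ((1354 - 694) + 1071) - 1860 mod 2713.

2584

1354 - 694 = 660
660 + 1071 = 1731
1731 - 1860 = -129 ≡ 2584 (mod 2713)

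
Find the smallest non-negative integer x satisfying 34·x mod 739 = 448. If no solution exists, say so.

gcd(34, 739) = 1, so a unique solution mod 739 exists.
34⁻¹ ≡ 413 (mod 739).
x ≡ 413·448 ≡ 274 (mod 739).

274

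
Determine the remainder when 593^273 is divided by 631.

273 in binary is 100010001, i.e. 273 = 256 + 16 + 1.
593^1 ≡ 593 (mod 631)
593^2 ≡ 593^2 = 351649 ≡ 182 (mod 631)
593^4 ≡ 182^2 = 33124 ≡ 312 (mod 631)
593^8 ≡ 312^2 = 97344 ≡ 170 (mod 631)
593^16 ≡ 170^2 = 28900 ≡ 505 (mod 631)
593^32 ≡ 505^2 = 255025 ≡ 101 (mod 631)
593^64 ≡ 101^2 = 10201 ≡ 105 (mod 631)
593^128 ≡ 105^2 = 11025 ≡ 298 (mod 631)
593^256 ≡ 298^2 = 88804 ≡ 464 (mod 631)
593^273 = 593^256 · 593^16 · 593^1 ≡ 464 · 505 · 593 (mod 631).
Accumulate the product:
464 · 505 = 234320 ≡ 219
219 · 593 = 129867 ≡ 512

512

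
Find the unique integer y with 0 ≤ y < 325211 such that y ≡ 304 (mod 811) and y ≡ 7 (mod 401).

298752

811⁻¹ mod 401: 811·312 ≡ 1 (mod 401), so 811⁻¹ ≡ 312.
y = 304 + 811·((7 − 304)·312 mod 401) = 304 + 811·368 = 298752.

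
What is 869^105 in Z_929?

66

By square-and-multiply:
869^1 ≡ 869 (mod 929)
869^2 ≡ 869^2 = 755161 ≡ 813 (mod 929)
869^4 ≡ 813^2 = 660969 ≡ 450 (mod 929)
869^8 ≡ 450^2 = 202500 ≡ 907 (mod 929)
869^16 ≡ 907^2 = 822649 ≡ 484 (mod 929)
869^32 ≡ 484^2 = 234256 ≡ 148 (mod 929)
869^64 ≡ 148^2 = 21904 ≡ 537 (mod 929)
869^105 = 869^64 · 869^32 · 869^8 · 869^1 ≡ 537 · 148 · 907 · 869 (mod 929).
Accumulate the product:
537 · 148 = 79476 ≡ 511
511 · 907 = 463477 ≡ 835
835 · 869 = 725615 ≡ 66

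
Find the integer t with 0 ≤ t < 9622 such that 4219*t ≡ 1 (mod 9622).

3015

Apply the Euclidean algorithm and back-substitute:
9622 = 2·4219 + 1184
4219 = 3·1184 + 667
1184 = 1·667 + 517
667 = 1·517 + 150
517 = 3·150 + 67
150 = 2·67 + 16
67 = 4·16 + 3
16 = 5·3 + 1
3 = 3·1 + 0
gcd(4219, 9622) = 1, so the inverse exists.
Bézout: 1 = −1322·9622 + 3015·4219.
So 4219⁻¹ ≡ 3015 (mod 9622).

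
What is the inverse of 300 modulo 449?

226

449 = 1·300 + 149
300 = 2·149 + 2
149 = 74·2 + 1
2 = 2·1 + 0
gcd(300, 449) = 1, so the inverse exists.
Back-substitute for 1:
1 = 1·149 − 74·2
  = −74·300 + 149·149
  = 149·449 − 223·300
So 300⁻¹ ≡ −223 ≡ 226 (mod 449).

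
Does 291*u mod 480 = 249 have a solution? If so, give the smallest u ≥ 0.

gcd(291, 480) = 3, and 3 | 249, so solutions exist.
Divide through by 3: 97*u ≡ 83 mod 160.
97⁻¹ ≡ 33 (mod 160).
u ≡ 33*83 ≡ 19 (mod 160).
The smallest non-negative solution is u = 19.

19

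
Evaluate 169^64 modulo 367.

Using repeated squaring:
169^1 ≡ 169 (mod 367)
169^2 ≡ 169^2 = 28561 ≡ 302 (mod 367)
169^4 ≡ 302^2 = 91204 ≡ 188 (mod 367)
169^8 ≡ 188^2 = 35344 ≡ 112 (mod 367)
169^16 ≡ 112^2 = 12544 ≡ 66 (mod 367)
169^32 ≡ 66^2 = 4356 ≡ 319 (mod 367)
169^64 ≡ 319^2 = 101761 ≡ 102 (mod 367)
So 169^64 ≡ 102 (mod 367).

102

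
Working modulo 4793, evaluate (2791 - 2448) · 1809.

2190

2791 - 2448 = 343
343 · 1809 = 620487 ≡ 2190 (mod 4793)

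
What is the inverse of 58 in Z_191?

Apply the Euclidean algorithm and back-substitute:
191 = 3*58 + 17
58 = 3*17 + 7
17 = 2*7 + 3
7 = 2*3 + 1
3 = 3*1 + 0
gcd(58, 191) = 1, so the inverse exists.
Bézout: 1 = −17*191 + 56*58.
So 58⁻¹ ≡ 56 (mod 191).

56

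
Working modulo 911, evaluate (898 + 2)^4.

898 + 2 = 900
(900)^4 ≡ 65 (mod 911)

65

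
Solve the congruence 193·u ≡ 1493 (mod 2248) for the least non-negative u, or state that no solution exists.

1685

gcd(193, 2248) = 1, so a unique solution mod 2248 exists.
193⁻¹ ≡ 1025 (mod 2248).
u ≡ 1025·1493 ≡ 1685 (mod 2248).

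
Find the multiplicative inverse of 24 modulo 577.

553

Apply the Euclidean algorithm and back-substitute:
577 = 24*24 + 1
24 = 24*1 + 0
gcd(24, 577) = 1, so the inverse exists.
Back-substitute for 1:
1 = 1*577 − 24*24
So 24⁻¹ ≡ −24 ≡ 553 (mod 577).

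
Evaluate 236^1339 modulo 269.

163

By square-and-multiply:
1339 in binary is 10100111011, i.e. 1339 = 1024 + 256 + 32 + 16 + 8 + 2 + 1.
236^1 ≡ 236 (mod 269)
236^2 ≡ 236^2 = 55696 ≡ 13 (mod 269)
236^4 ≡ 13^2 = 169 (mod 269)
236^8 ≡ 169^2 = 28561 ≡ 47 (mod 269)
236^16 ≡ 47^2 = 2209 ≡ 57 (mod 269)
236^32 ≡ 57^2 = 3249 ≡ 21 (mod 269)
236^64 ≡ 21^2 = 441 ≡ 172 (mod 269)
236^128 ≡ 172^2 = 29584 ≡ 263 (mod 269)
236^256 ≡ 263^2 = 69169 ≡ 36 (mod 269)
236^512 ≡ 36^2 = 1296 ≡ 220 (mod 269)
236^1024 ≡ 220^2 = 48400 ≡ 249 (mod 269)
236^1339 = 236^1024 × 236^256 × 236^32 × 236^16 × 236^8 × 236^2 × 236^1 ≡ 249 × 36 × 21 × 57 × 47 × 13 × 236 (mod 269).
Accumulate the product:
249 × 36 = 8964 ≡ 87
87 × 21 = 1827 ≡ 213
213 × 57 = 12141 ≡ 36
36 × 47 = 1692 ≡ 78
78 × 13 = 1014 ≡ 207
207 × 236 = 48852 ≡ 163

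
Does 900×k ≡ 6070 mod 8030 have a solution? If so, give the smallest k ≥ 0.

551

gcd(900, 8030) = 10, and 10 | 6070, so solutions exist.
Divide through by 10: 90×k ≡ 607 mod 803.
90⁻¹ ≡ 116 (mod 803).
k ≡ 116×607 ≡ 551 (mod 803).
The smallest non-negative solution is k = 551.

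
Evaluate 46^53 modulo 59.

49

53 in binary is 110101, i.e. 53 = 32 + 16 + 4 + 1.
46^1 ≡ 46 (mod 59)
46^2 ≡ 46^2 = 2116 ≡ 51 (mod 59)
46^4 ≡ 51^2 = 2601 ≡ 5 (mod 59)
46^8 ≡ 5^2 = 25 (mod 59)
46^16 ≡ 25^2 = 625 ≡ 35 (mod 59)
46^32 ≡ 35^2 = 1225 ≡ 45 (mod 59)
46^53 = 46^32 · 46^16 · 46^4 · 46^1 ≡ 45 · 35 · 5 · 46 (mod 59).
Accumulate the product:
45 · 35 = 1575 ≡ 41
41 · 5 = 205 ≡ 28
28 · 46 = 1288 ≡ 49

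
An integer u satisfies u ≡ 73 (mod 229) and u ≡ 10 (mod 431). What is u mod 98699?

31904

229⁻¹ mod 431: 229×32 ≡ 1 (mod 431), so 229⁻¹ ≡ 32.
u = 73 + 229×((10 − 73)×32 mod 431) = 73 + 229×139 = 31904.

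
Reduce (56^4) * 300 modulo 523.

(56)^4 ≡ 4 (mod 523)
4 * 300 = 1200 ≡ 154 (mod 523)

154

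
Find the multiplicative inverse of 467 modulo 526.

Run the extended Euclidean algorithm:
526 = 1×467 + 59
467 = 7×59 + 54
59 = 1×54 + 5
54 = 10×5 + 4
5 = 1×4 + 1
4 = 4×1 + 0
gcd(467, 526) = 1, so the inverse exists.
Back-substitute for 1:
1 = 1×5 − 1×4
  = −1×54 + 11×5
  = 11×59 − 12×54
  = −12×467 + 95×59
  = 95×526 − 107×467
So 467⁻¹ ≡ −107 ≡ 419 (mod 526).

419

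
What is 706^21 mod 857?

781

Compute successive squares:
21 in binary is 10101, i.e. 21 = 16 + 4 + 1.
706^1 ≡ 706 (mod 857)
706^2 ≡ 706^2 = 498436 ≡ 519 (mod 857)
706^4 ≡ 519^2 = 269361 ≡ 263 (mod 857)
706^8 ≡ 263^2 = 69169 ≡ 609 (mod 857)
706^16 ≡ 609^2 = 370881 ≡ 657 (mod 857)
706^21 = 706^16 · 706^4 · 706^1 ≡ 657 · 263 · 706 (mod 857).
Accumulate the product:
657 · 263 = 172791 ≡ 534
534 · 706 = 377004 ≡ 781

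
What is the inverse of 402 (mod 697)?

456

697 = 1·402 + 295
402 = 1·295 + 107
295 = 2·107 + 81
107 = 1·81 + 26
81 = 3·26 + 3
26 = 8·3 + 2
3 = 1·2 + 1
2 = 2·1 + 0
gcd(402, 697) = 1, so the inverse exists.
Back-substitute for 1:
1 = 1·3 − 1·2
  = −1·26 + 9·3
  = 9·81 − 28·26
  = −28·107 + 37·81
  = 37·295 − 102·107
  = −102·402 + 139·295
  = 139·697 − 241·402
So 402⁻¹ ≡ −241 ≡ 456 (mod 697).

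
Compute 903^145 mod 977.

Compute successive squares:
145 in binary is 10010001, i.e. 145 = 128 + 16 + 1.
903^1 ≡ 903 (mod 977)
903^2 ≡ 903^2 = 815409 ≡ 591 (mod 977)
903^4 ≡ 591^2 = 349281 ≡ 492 (mod 977)
903^8 ≡ 492^2 = 242064 ≡ 745 (mod 977)
903^16 ≡ 745^2 = 555025 ≡ 89 (mod 977)
903^32 ≡ 89^2 = 7921 ≡ 105 (mod 977)
903^64 ≡ 105^2 = 11025 ≡ 278 (mod 977)
903^128 ≡ 278^2 = 77284 ≡ 101 (mod 977)
903^145 = 903^128 × 903^16 × 903^1 ≡ 101 × 89 × 903 (mod 977).
Accumulate the product:
101 × 89 = 8989 ≡ 196
196 × 903 = 176988 ≡ 151

151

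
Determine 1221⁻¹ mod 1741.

Apply the Euclidean algorithm and back-substitute:
1741 = 1*1221 + 520
1221 = 2*520 + 181
520 = 2*181 + 158
181 = 1*158 + 23
158 = 6*23 + 20
23 = 1*20 + 3
20 = 6*3 + 2
3 = 1*2 + 1
2 = 2*1 + 0
gcd(1221, 1741) = 1, so the inverse exists.
Back-substitute for 1:
1 = 1*3 − 1*2
  = −1*20 + 7*3
  = 7*23 − 8*20
  = −8*158 + 55*23
  = 55*181 − 63*158
  = −63*520 + 181*181
  = 181*1221 − 425*520
  = −425*1741 + 606*1221
So 1221⁻¹ ≡ 606 (mod 1741).

606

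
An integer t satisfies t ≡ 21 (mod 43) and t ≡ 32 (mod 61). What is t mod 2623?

43⁻¹ mod 61: 43×44 ≡ 1 (mod 61), so 43⁻¹ ≡ 44.
t = 21 + 43×((32 − 21)×44 mod 61) = 21 + 43×57 = 2472.
Check: 2472 mod 43 = 21, 2472 mod 61 = 32. ✓

2472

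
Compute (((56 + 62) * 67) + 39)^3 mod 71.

12

56 + 62 = 118 ≡ 47 (mod 71)
47 * 67 = 3149 ≡ 25 (mod 71)
25 + 39 = 64
(64)^3 ≡ 12 (mod 71)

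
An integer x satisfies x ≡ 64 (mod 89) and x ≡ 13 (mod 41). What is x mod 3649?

89⁻¹ mod 41: 89*6 ≡ 1 (mod 41), so 89⁻¹ ≡ 6.
x = 64 + 89*((13 − 64)*6 mod 41) = 64 + 89*22 = 2022.

2022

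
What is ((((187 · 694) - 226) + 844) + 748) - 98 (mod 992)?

187 · 694 = 129778 ≡ 818 (mod 992)
818 - 226 = 592
592 + 844 = 1436 ≡ 444 (mod 992)
444 + 748 = 1192 ≡ 200 (mod 992)
200 - 98 = 102

102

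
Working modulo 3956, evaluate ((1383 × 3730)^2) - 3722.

1383 × 3730 = 5158590 ≡ 3922 (mod 3956)
(3922)^2 ≡ 1156 (mod 3956)
1156 - 3722 = -2566 ≡ 1390 (mod 3956)

1390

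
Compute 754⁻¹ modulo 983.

983 = 1·754 + 229
754 = 3·229 + 67
229 = 3·67 + 28
67 = 2·28 + 11
28 = 2·11 + 6
11 = 1·6 + 5
6 = 1·5 + 1
5 = 5·1 + 0
gcd(754, 983) = 1, so the inverse exists.
Bézout: 1 = 135·983 − 176·754.
So 754⁻¹ ≡ −176 ≡ 807 (mod 983).

807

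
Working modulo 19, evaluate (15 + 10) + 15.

15 + 10 = 25 ≡ 6 (mod 19)
6 + 15 = 21 ≡ 2 (mod 19)

2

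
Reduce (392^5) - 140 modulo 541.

311

(392)^5 ≡ 451 (mod 541)
451 - 140 = 311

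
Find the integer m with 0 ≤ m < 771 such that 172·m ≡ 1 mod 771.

130

771 = 4·172 + 83
172 = 2·83 + 6
83 = 13·6 + 5
6 = 1·5 + 1
5 = 5·1 + 0
gcd(172, 771) = 1, so the inverse exists.
Back-substitute for 1:
1 = 1·6 − 1·5
  = −1·83 + 14·6
  = 14·172 − 29·83
  = −29·771 + 130·172
So 172⁻¹ ≡ 130 (mod 771).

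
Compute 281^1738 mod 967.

Compute successive squares:
281^1 ≡ 281 (mod 967)
281^2 ≡ 281^2 = 78961 ≡ 634 (mod 967)
281^4 ≡ 634^2 = 401956 ≡ 651 (mod 967)
281^8 ≡ 651^2 = 423801 ≡ 255 (mod 967)
281^16 ≡ 255^2 = 65025 ≡ 236 (mod 967)
281^32 ≡ 236^2 = 55696 ≡ 577 (mod 967)
281^64 ≡ 577^2 = 332929 ≡ 281 (mod 967)
281^128 ≡ 281^2 = 78961 ≡ 634 (mod 967)
281^256 ≡ 634^2 = 401956 ≡ 651 (mod 967)
281^512 ≡ 651^2 = 423801 ≡ 255 (mod 967)
281^1024 ≡ 255^2 = 65025 ≡ 236 (mod 967)
281^1738 = 281^1024 * 281^512 * 281^128 * 281^64 * 281^8 * 281^2 ≡ 236 * 255 * 634 * 281 * 255 * 634 (mod 967).
Accumulate the product:
236 * 255 = 60180 ≡ 226
226 * 634 = 143284 ≡ 168
168 * 281 = 47208 ≡ 792
792 * 255 = 201960 ≡ 824
824 * 634 = 522416 ≡ 236

236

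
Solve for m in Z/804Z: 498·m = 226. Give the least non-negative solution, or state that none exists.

gcd(498, 804) = 6, and 6 does not divide 226.
So the congruence has no solution.

no solution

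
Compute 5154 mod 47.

5154 = 109×47 + 31, so 5154 ≡ 31 (mod 47).

31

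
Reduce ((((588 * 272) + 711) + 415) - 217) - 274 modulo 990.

588 * 272 = 159936 ≡ 546 (mod 990)
546 + 711 = 1257 ≡ 267 (mod 990)
267 + 415 = 682
682 - 217 = 465
465 - 274 = 191

191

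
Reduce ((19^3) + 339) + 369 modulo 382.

309

(19)^3 ≡ 365 (mod 382)
365 + 339 = 704 ≡ 322 (mod 382)
322 + 369 = 691 ≡ 309 (mod 382)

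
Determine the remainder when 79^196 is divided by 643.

101

196 in binary is 11000100, i.e. 196 = 128 + 64 + 4.
79^1 ≡ 79 (mod 643)
79^2 ≡ 79^2 = 6241 ≡ 454 (mod 643)
79^4 ≡ 454^2 = 206116 ≡ 356 (mod 643)
79^8 ≡ 356^2 = 126736 ≡ 65 (mod 643)
79^16 ≡ 65^2 = 4225 ≡ 367 (mod 643)
79^32 ≡ 367^2 = 134689 ≡ 302 (mod 643)
79^64 ≡ 302^2 = 91204 ≡ 541 (mod 643)
79^128 ≡ 541^2 = 292681 ≡ 116 (mod 643)
79^196 = 79^128 × 79^64 × 79^4 ≡ 116 × 541 × 356 (mod 643).
Accumulate the product:
116 × 541 = 62756 ≡ 385
385 × 356 = 137060 ≡ 101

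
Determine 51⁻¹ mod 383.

368

Apply the Euclidean algorithm and back-substitute:
383 = 7·51 + 26
51 = 1·26 + 25
26 = 1·25 + 1
25 = 25·1 + 0
gcd(51, 383) = 1, so the inverse exists.
Back-substitute for 1:
1 = 1·26 − 1·25
  = −1·51 + 2·26
  = 2·383 − 15·51
So 51⁻¹ ≡ −15 ≡ 368 (mod 383).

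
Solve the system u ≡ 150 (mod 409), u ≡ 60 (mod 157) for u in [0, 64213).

50457

409⁻¹ mod 157: 409*119 ≡ 1 (mod 157), so 409⁻¹ ≡ 119.
u = 150 + 409*((60 − 150)*119 mod 157) = 150 + 409*123 = 50457.
Check: 50457 mod 409 = 150, 50457 mod 157 = 60. ✓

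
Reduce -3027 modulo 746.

703

-3027 = -5·746 + 703, so -3027 ≡ 703 (mod 746).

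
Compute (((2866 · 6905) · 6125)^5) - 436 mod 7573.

2866 · 6905 = 19789730 ≡ 1481 (mod 7573)
1481 · 6125 = 9071125 ≡ 6244 (mod 7573)
(6244)^5 ≡ 1889 (mod 7573)
1889 - 436 = 1453

1453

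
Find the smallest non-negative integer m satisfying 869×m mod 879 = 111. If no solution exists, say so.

gcd(869, 879) = 1, so a unique solution mod 879 exists.
869⁻¹ ≡ 791 (mod 879).
m ≡ 791×111 ≡ 780 (mod 879).

780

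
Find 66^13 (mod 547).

13 in binary is 1101, i.e. 13 = 8 + 4 + 1.
66^1 ≡ 66 (mod 547)
66^2 ≡ 66^2 = 4356 ≡ 527 (mod 547)
66^4 ≡ 527^2 = 277729 ≡ 400 (mod 547)
66^8 ≡ 400^2 = 160000 ≡ 276 (mod 547)
66^13 = 66^8 · 66^4 · 66^1 ≡ 276 · 400 · 66 (mod 547).
Accumulate the product:
276 · 400 = 110400 ≡ 453
453 · 66 = 29898 ≡ 360

360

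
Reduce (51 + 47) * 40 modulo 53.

51 + 47 = 98 ≡ 45 (mod 53)
45 * 40 = 1800 ≡ 51 (mod 53)

51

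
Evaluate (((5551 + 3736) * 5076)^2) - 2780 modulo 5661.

1216

5551 + 3736 = 9287 ≡ 3626 (mod 5661)
3626 * 5076 = 18405576 ≡ 1665 (mod 5661)
(1665)^2 ≡ 3996 (mod 5661)
3996 - 2780 = 1216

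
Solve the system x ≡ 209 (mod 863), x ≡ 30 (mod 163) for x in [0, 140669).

46811

863⁻¹ mod 163: 863·17 ≡ 1 (mod 163), so 863⁻¹ ≡ 17.
x = 209 + 863·((30 − 209)·17 mod 163) = 209 + 863·54 = 46811.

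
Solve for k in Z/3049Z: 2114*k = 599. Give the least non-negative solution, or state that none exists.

gcd(2114, 3049) = 1, so a unique solution mod 3049 exists.
2114⁻¹ ≡ 1562 (mod 3049).
k ≡ 1562*599 ≡ 2644 (mod 3049).

2644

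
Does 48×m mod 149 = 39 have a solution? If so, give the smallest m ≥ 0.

gcd(48, 149) = 1, so a unique solution mod 149 exists.
48⁻¹ ≡ 59 (mod 149).
m ≡ 59×39 ≡ 66 (mod 149).

66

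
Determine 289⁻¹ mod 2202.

1021

Apply the Euclidean algorithm and back-substitute:
2202 = 7×289 + 179
289 = 1×179 + 110
179 = 1×110 + 69
110 = 1×69 + 41
69 = 1×41 + 28
41 = 1×28 + 13
28 = 2×13 + 2
13 = 6×2 + 1
2 = 2×1 + 0
gcd(289, 2202) = 1, so the inverse exists.
Bézout: 1 = −134×2202 + 1021×289.
So 289⁻¹ ≡ 1021 (mod 2202).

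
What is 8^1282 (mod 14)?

8

Using repeated squaring:
1282 in binary is 10100000010, i.e. 1282 = 1024 + 256 + 2.
8^1 ≡ 8 (mod 14)
8^2 ≡ 8^2 = 64 ≡ 8 (mod 14)
8^4 ≡ 8^2 = 64 ≡ 8 (mod 14)
8^8 ≡ 8^2 = 64 ≡ 8 (mod 14)
8^16 ≡ 8^2 = 64 ≡ 8 (mod 14)
8^32 ≡ 8^2 = 64 ≡ 8 (mod 14)
8^64 ≡ 8^2 = 64 ≡ 8 (mod 14)
8^128 ≡ 8^2 = 64 ≡ 8 (mod 14)
8^256 ≡ 8^2 = 64 ≡ 8 (mod 14)
8^512 ≡ 8^2 = 64 ≡ 8 (mod 14)
8^1024 ≡ 8^2 = 64 ≡ 8 (mod 14)
8^1282 = 8^1024 × 8^256 × 8^2 ≡ 8 × 8 × 8 (mod 14).
Accumulate the product:
8 × 8 = 64 ≡ 8
8 × 8 = 64 ≡ 8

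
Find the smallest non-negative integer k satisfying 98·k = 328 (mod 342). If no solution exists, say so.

122

gcd(98, 342) = 2, and 2 | 328, so solutions exist.
Divide through by 2: 49·k = 164 (mod 171).
49⁻¹ ≡ 7 (mod 171).
k ≡ 7·164 ≡ 122 (mod 171).
The smallest non-negative solution is k = 122.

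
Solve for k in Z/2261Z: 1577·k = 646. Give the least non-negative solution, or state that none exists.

gcd(1577, 2261) = 19, and 19 | 646, so solutions exist.
Divide through by 19: 83·k ≡ 34 (mod 119).
83⁻¹ ≡ 76 (mod 119).
k ≡ 76·34 ≡ 85 (mod 119).
The smallest non-negative solution is k = 85.

85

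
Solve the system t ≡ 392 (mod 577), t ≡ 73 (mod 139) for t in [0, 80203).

577⁻¹ mod 139: 577·53 ≡ 1 (mod 139), so 577⁻¹ ≡ 53.
t = 392 + 577·((73 − 392)·53 mod 139) = 392 + 577·51 = 29819.

29819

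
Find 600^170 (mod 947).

600^1 ≡ 600 (mod 947)
600^2 ≡ 600^2 = 360000 ≡ 140 (mod 947)
600^4 ≡ 140^2 = 19600 ≡ 660 (mod 947)
600^8 ≡ 660^2 = 435600 ≡ 927 (mod 947)
600^16 ≡ 927^2 = 859329 ≡ 400 (mod 947)
600^32 ≡ 400^2 = 160000 ≡ 904 (mod 947)
600^64 ≡ 904^2 = 817216 ≡ 902 (mod 947)
600^128 ≡ 902^2 = 813604 ≡ 131 (mod 947)
600^170 = 600^128 × 600^32 × 600^8 × 600^2 ≡ 131 × 904 × 927 × 140 (mod 947).
Accumulate the product:
131 × 904 = 118424 ≡ 49
49 × 927 = 45423 ≡ 914
914 × 140 = 127960 ≡ 115

115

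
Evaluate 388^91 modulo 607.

182

388^1 ≡ 388 (mod 607)
388^2 ≡ 388^2 = 150544 ≡ 8 (mod 607)
388^4 ≡ 8^2 = 64 (mod 607)
388^8 ≡ 64^2 = 4096 ≡ 454 (mod 607)
388^16 ≡ 454^2 = 206116 ≡ 343 (mod 607)
388^32 ≡ 343^2 = 117649 ≡ 498 (mod 607)
388^64 ≡ 498^2 = 248004 ≡ 348 (mod 607)
388^91 = 388^64 × 388^16 × 388^8 × 388^2 × 388^1 ≡ 348 × 343 × 454 × 8 × 388 (mod 607).
Accumulate the product:
348 × 343 = 119364 ≡ 392
392 × 454 = 177968 ≡ 117
117 × 8 = 936 ≡ 329
329 × 388 = 127652 ≡ 182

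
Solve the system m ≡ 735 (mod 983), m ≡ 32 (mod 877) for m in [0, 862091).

983⁻¹ mod 877: 983*786 ≡ 1 (mod 877), so 983⁻¹ ≡ 786.
m = 735 + 983*((32 − 735)*786 mod 877) = 735 + 983*829 = 815642.

815642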